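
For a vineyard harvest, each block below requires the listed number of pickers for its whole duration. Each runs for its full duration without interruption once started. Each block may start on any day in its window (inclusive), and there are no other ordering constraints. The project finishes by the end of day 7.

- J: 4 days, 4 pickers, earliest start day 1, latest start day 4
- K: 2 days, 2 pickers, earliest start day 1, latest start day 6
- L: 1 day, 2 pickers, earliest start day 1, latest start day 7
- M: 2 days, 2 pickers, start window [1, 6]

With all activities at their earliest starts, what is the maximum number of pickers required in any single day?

10

Early-start schedule: J@1, K@1, L@1, M@1.
Load per day: day 1: 10, day 2: 8, day 3: 4, day 4: 4, day 5: 0, day 6: 0, day 7: 0.
Peak is 10.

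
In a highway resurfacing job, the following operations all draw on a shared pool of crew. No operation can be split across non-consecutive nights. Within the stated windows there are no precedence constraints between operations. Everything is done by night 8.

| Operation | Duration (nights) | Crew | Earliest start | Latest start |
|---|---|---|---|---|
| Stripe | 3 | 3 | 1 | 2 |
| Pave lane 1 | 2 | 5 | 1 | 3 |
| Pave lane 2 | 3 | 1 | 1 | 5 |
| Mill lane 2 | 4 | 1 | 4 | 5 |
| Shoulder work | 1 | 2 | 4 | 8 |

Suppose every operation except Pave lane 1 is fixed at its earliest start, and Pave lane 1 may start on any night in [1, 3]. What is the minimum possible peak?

Pave lane 1@1: n1:9  n2:9  n3:4  n4:3  n5:1  n6:1  n7:1  n8:0 → peak 9
Pave lane 1@2: n1:4  n2:9  n3:9  n4:3  n5:1  n6:1  n7:1  n8:0 → peak 9
Pave lane 1@3: n1:4  n2:4  n3:9  n4:8  n5:1  n6:1  n7:1  n8:0 → peak 9
Best is Pave lane 1@1, peak 9.

9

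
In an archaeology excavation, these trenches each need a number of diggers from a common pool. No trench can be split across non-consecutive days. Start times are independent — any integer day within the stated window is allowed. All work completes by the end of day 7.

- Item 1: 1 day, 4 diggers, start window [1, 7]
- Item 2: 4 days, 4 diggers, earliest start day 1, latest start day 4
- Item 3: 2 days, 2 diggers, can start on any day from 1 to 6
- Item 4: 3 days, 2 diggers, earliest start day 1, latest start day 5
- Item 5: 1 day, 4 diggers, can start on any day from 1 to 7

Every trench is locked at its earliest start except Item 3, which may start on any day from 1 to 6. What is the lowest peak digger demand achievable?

Item 3@1: d1:16  d2:8  d3:6  d4:4  d5:0  d6:0  d7:0 → peak 16
Item 3@2: d1:14  d2:8  d3:8  d4:4  d5:0  d6:0  d7:0 → peak 14
Item 3@3: d1:14  d2:6  d3:8  d4:6  d5:0  d6:0  d7:0 → peak 14
Item 3@4: d1:14  d2:6  d3:6  d4:6  d5:2  d6:0  d7:0 → peak 14
Item 3@5: d1:14  d2:6  d3:6  d4:4  d5:2  d6:2  d7:0 → peak 14
Item 3@6: d1:14  d2:6  d3:6  d4:4  d5:0  d6:2  d7:2 → peak 14
Best is Item 3@2, peak 14.

14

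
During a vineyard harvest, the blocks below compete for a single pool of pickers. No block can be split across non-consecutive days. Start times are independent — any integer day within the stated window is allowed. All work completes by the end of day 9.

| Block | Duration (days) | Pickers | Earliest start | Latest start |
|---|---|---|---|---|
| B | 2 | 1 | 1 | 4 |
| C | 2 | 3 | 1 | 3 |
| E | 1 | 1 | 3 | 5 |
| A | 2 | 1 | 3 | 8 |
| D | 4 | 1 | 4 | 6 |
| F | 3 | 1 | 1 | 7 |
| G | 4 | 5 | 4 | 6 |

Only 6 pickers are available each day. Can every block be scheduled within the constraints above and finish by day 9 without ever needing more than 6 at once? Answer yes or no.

yes

Schedule B@1, C@1, E@3, A@3, D@4, F@1, G@5: d1:5  d2:5  d3:3  d4:2  d5:6  d6:6  d7:6  d8:5  d9:0 — peak 6 ≤ 6.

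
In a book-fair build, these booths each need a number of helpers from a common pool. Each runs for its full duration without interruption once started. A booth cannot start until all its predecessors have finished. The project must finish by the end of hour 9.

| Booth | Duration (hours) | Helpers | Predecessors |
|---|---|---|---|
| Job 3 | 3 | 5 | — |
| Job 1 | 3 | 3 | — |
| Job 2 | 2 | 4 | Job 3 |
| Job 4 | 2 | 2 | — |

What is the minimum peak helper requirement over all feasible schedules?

Early-start (Job 3@1, Job 1@1, Job 2@4, Job 4@1) gives peak 10: h1:10  h2:10  h3:8  h4:4  h5:4  h6:0  h7:0  h8:0  h9:0.
Shift Job 1→4, Job 2→7, Job 4→4.
Schedule Job 3@1, Job 1@4, Job 2@7, Job 4@4: h1:5  h2:5  h3:5  h4:5  h5:5  h6:3  h7:4  h8:4  h9:0 — peak 5.

5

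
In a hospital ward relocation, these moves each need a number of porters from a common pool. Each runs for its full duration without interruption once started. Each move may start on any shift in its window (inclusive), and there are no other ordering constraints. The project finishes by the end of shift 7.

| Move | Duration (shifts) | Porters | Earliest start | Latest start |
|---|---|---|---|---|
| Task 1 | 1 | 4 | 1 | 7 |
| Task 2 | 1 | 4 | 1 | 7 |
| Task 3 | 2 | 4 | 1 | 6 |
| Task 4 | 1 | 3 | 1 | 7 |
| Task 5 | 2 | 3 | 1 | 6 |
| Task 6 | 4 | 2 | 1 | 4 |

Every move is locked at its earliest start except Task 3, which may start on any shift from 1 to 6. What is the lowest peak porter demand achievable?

16

Task 3@1: s1:20  s2:9  s3:2  s4:2  s5:0  s6:0  s7:0 → peak 20
Task 3@2: s1:16  s2:9  s3:6  s4:2  s5:0  s6:0  s7:0 → peak 16
Task 3@3: s1:16  s2:5  s3:6  s4:6  s5:0  s6:0  s7:0 → peak 16
Task 3@4: s1:16  s2:5  s3:2  s4:6  s5:4  s6:0  s7:0 → peak 16
Task 3@5: s1:16  s2:5  s3:2  s4:2  s5:4  s6:4  s7:0 → peak 16
Task 3@6: s1:16  s2:5  s3:2  s4:2  s5:0  s6:4  s7:4 → peak 16
Best is Task 3@2, peak 16.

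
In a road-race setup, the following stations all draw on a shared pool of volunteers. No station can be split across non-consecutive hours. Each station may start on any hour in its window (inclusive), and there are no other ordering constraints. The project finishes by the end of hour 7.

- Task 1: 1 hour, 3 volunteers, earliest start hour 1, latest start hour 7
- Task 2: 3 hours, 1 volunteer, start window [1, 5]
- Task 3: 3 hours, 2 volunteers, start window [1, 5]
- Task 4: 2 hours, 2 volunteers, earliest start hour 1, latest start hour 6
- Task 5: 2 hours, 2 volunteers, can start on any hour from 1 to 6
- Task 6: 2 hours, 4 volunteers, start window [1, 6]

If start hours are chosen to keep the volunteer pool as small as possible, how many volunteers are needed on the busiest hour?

Early-start (Task 1@1, Task 2@1, Task 3@1, Task 4@1, Task 5@1, Task 6@1) gives peak 14: h1:14  h2:11  h3:3  h4:0  h5:0  h6:0  h7:0.
Shift Task 3→2, Task 4→2, Task 5→4, Task 6→6.
Schedule Task 1@1, Task 2@1, Task 3@2, Task 4@2, Task 5@4, Task 6@6: h1:4  h2:5  h3:5  h4:4  h5:2  h6:4  h7:4 — peak 5.

5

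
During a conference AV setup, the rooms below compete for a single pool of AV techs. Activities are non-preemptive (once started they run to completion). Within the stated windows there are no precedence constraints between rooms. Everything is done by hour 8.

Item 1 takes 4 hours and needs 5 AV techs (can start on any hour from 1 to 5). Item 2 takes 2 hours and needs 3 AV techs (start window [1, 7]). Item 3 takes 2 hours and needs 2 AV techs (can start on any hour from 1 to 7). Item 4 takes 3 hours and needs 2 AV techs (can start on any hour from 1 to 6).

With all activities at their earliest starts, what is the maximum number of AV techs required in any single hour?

12

Early-start schedule: Item 1@1, Item 2@1, Item 3@1, Item 4@1.
Load per hour: hour 1: 12, hour 2: 12, hour 3: 7, hour 4: 5, hour 5: 0, hour 6: 0, hour 7: 0, hour 8: 0.
Peak is 12.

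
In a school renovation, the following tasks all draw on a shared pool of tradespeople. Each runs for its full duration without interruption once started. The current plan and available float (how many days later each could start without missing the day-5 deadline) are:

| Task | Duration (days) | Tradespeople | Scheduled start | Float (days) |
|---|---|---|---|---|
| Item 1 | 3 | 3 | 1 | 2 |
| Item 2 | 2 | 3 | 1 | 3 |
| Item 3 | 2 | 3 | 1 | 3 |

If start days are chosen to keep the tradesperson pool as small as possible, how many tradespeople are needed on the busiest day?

Early-start (Item 1@1, Item 2@1, Item 3@1) gives peak 9: d1:9  d2:9  d3:3  d4:0  d5:0.
Shift Item 3→3.
Schedule Item 1@1, Item 2@1, Item 3@3: d1:6  d2:6  d3:6  d4:3  d5:0 — peak 6.

6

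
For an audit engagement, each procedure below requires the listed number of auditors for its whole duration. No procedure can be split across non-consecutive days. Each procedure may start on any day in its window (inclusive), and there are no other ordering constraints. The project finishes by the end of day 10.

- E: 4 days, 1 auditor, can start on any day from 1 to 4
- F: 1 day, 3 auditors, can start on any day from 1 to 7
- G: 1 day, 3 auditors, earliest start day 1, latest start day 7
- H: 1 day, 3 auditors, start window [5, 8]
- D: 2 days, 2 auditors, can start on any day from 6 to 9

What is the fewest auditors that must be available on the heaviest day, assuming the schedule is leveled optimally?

3

Early-start (E@1, F@1, G@1, H@5, D@6) gives peak 7: d1:7  d2:1  d3:1  d4:1  d5:3  d6:2  d7:2  d8:0  d9:0  d10:0.
Shift F→5, G→6, H→7, D→8.
Schedule E@1, F@5, G@6, H@7, D@8: d1:1  d2:1  d3:1  d4:1  d5:3  d6:3  d7:3  d8:2  d9:2  d10:0 — peak 3.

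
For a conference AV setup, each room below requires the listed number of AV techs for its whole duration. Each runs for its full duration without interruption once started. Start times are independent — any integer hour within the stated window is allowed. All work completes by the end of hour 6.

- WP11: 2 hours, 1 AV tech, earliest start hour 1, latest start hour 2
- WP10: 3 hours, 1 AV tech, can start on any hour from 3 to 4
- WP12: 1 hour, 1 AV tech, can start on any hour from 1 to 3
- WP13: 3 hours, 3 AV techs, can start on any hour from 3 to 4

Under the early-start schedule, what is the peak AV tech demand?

4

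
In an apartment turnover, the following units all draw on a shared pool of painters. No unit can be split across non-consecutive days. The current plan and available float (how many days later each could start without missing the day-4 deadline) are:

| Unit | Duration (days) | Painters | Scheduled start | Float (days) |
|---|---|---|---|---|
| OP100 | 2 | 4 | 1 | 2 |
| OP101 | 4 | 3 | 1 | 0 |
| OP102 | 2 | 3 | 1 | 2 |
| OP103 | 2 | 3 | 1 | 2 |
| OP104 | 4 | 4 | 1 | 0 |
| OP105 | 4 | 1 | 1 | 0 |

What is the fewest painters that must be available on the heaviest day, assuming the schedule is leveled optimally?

Early-start (OP100@1, OP101@1, OP102@1, OP103@1, OP104@1, OP105@1) gives peak 18: d1:18  d2:18  d3:8  d4:8.
Shift OP102→3, OP103→3.
Schedule OP100@1, OP101@1, OP102@3, OP103@3, OP104@1, OP105@1: d1:12  d2:12  d3:14  d4:14 — peak 14.

14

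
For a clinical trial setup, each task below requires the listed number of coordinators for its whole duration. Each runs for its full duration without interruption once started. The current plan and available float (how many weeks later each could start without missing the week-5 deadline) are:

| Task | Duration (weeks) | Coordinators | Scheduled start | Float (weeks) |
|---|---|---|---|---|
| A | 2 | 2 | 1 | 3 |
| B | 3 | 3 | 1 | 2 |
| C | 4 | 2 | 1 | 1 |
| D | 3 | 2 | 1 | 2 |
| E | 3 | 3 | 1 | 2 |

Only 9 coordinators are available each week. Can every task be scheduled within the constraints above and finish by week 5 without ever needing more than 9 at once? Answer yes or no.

no

The minimum achievable peak is 10; 9 < 10, so no feasible schedule stays within the cap.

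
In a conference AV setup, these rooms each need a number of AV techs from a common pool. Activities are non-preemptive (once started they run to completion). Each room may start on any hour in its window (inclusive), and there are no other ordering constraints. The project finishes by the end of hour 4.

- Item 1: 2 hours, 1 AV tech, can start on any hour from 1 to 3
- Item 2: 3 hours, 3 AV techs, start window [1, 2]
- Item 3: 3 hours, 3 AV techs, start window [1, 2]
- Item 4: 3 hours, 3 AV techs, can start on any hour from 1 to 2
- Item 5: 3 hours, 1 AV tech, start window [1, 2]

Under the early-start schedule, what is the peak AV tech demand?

Early-start schedule: Item 1@1, Item 2@1, Item 3@1, Item 4@1, Item 5@1.
Load per hour: hour 1: 11, hour 2: 11, hour 3: 10, hour 4: 0.
Peak is 11.

11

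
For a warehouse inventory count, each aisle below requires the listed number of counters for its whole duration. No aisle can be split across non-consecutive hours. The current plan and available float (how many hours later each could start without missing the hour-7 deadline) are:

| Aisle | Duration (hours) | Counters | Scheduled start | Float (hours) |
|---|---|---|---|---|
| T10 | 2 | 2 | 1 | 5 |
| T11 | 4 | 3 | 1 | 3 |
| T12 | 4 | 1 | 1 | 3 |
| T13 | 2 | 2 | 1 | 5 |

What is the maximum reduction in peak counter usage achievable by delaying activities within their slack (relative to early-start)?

Early-start peak: h1:8  h2:8  h3:4  h4:4  h5:0  h6:0  h7:0 ⇒ 8.
Leveled (T10@1, T11@3, T12@3, T13@1): h1:4  h2:4  h3:4  h4:4  h5:4  h6:4  h7:0 ⇒ 4.
Reduction 8 − 4 = 4.

4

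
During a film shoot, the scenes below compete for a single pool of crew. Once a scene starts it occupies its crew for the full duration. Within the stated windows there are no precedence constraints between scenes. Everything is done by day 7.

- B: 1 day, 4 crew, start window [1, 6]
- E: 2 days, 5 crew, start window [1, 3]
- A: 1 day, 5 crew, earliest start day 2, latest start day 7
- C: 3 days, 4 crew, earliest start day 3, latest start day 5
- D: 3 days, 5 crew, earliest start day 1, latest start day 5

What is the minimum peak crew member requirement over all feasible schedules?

9

Early-start (B@1, E@1, A@2, C@3, D@1) gives peak 15: d1:14  d2:15  d3:9  d4:4  d5:4  d6:0  d7:0.
Shift A→3, D→4.
Schedule B@1, E@1, A@3, C@3, D@4: d1:9  d2:5  d3:9  d4:9  d5:9  d6:5  d7:0 — peak 9.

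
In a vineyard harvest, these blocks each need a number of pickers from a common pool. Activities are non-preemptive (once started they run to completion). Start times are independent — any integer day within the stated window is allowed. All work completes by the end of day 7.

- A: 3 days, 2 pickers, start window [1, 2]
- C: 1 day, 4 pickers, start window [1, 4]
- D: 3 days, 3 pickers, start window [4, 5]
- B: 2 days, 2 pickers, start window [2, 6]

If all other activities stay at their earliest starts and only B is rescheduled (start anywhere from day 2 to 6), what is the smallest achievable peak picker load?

B@2: d1:6  d2:4  d3:4  d4:3  d5:3  d6:3  d7:0 → peak 6
B@3: d1:6  d2:2  d3:4  d4:5  d5:3  d6:3  d7:0 → peak 6
B@4: d1:6  d2:2  d3:2  d4:5  d5:5  d6:3  d7:0 → peak 6
B@5: d1:6  d2:2  d3:2  d4:3  d5:5  d6:5  d7:0 → peak 6
B@6: d1:6  d2:2  d3:2  d4:3  d5:3  d6:5  d7:2 → peak 6
Best is B@2, peak 6.

6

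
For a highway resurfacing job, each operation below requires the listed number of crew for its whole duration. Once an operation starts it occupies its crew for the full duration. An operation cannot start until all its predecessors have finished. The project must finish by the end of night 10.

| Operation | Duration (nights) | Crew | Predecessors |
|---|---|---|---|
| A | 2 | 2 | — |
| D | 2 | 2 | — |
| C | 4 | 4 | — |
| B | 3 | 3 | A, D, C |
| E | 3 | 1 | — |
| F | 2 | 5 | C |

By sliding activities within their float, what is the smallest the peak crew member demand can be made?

Early-start (A@1, D@1, C@1, B@5, E@1, F@5) gives peak 9: n1:9  n2:9  n3:5  n4:4  n5:8  n6:8  n7:3  n8:0  n9:0  n10:0.
Shift D→3, E→5, F→8.
Schedule A@1, D@3, C@1, B@5, E@5, F@8: n1:6  n2:6  n3:6  n4:6  n5:4  n6:4  n7:4  n8:5  n9:5  n10:0 — peak 6.

6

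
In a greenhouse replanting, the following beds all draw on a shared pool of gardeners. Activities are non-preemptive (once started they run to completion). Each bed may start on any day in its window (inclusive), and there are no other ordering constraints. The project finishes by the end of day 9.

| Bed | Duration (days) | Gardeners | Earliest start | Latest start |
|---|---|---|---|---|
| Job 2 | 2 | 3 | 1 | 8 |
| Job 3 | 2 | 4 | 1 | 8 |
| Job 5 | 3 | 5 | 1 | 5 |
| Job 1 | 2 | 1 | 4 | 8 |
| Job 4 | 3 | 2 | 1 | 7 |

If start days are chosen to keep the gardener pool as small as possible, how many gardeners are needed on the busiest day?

Early-start (Job 2@1, Job 3@1, Job 5@1, Job 1@4, Job 4@1) gives peak 14: d1:14  d2:14  d3:7  d4:1  d5:1  d6:0  d7:0  d8:0  d9:0.
Shift Job 3→7, Job 5→4, Job 1→7.
Schedule Job 2@1, Job 3@7, Job 5@4, Job 1@7, Job 4@1: d1:5  d2:5  d3:2  d4:5  d5:5  d6:5  d7:5  d8:5  d9:0 — peak 5.
Total gardener-days = 37 over 9 days ⇒ peak ≥ ⌈37/9⌉ = 5, so 5 is optimal.

5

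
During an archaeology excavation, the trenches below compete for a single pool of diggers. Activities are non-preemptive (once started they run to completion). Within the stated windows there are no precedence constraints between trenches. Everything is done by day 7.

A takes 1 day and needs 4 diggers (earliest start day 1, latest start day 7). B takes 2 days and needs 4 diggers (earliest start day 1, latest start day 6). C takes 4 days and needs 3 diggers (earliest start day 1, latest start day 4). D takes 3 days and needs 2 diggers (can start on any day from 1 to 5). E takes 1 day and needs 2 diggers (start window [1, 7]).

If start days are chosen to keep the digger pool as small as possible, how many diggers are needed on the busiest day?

5

Early-start (A@1, B@1, C@1, D@1, E@1) gives peak 15: d1:15  d2:9  d3:5  d4:3  d5:0  d6:0  d7:0.
Shift B→2, C→4, D→4, E→7.
Schedule A@1, B@2, C@4, D@4, E@7: d1:4  d2:4  d3:4  d4:5  d5:5  d6:5  d7:5 — peak 5.
Total digger-days = 32 over 7 days ⇒ peak ≥ ⌈32/7⌉ = 5, so 5 is optimal.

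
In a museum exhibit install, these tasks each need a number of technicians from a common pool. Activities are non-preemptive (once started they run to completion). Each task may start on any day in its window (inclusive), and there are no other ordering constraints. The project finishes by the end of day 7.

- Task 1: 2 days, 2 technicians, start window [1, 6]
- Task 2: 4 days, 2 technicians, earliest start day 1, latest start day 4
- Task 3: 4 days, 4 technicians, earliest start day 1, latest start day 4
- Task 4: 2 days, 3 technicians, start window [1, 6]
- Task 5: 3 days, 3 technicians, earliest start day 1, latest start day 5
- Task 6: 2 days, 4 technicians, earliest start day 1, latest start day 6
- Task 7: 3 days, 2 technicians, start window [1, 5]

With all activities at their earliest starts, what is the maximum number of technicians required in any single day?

20

Early-start schedule: Task 1@1, Task 2@1, Task 3@1, Task 4@1, Task 5@1, Task 6@1, Task 7@1.
Load per day: day 1: 20, day 2: 20, day 3: 11, day 4: 6, day 5: 0, day 6: 0, day 7: 0.
Peak is 20.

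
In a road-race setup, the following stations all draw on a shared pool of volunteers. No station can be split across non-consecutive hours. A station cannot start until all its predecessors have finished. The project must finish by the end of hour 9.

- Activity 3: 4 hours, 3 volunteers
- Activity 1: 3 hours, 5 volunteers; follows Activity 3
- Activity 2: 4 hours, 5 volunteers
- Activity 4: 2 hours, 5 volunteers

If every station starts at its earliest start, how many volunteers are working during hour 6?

5

At early start, hour 6 has: Activity 1.
Demand: 5 = 5.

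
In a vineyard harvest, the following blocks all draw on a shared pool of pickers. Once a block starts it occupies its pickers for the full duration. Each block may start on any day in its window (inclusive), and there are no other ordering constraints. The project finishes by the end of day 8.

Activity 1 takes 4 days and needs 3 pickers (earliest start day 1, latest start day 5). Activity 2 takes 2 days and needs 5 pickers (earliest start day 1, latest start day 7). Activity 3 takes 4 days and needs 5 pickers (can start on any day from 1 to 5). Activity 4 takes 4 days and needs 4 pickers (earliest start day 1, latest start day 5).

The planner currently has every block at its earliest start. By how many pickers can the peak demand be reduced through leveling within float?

8

Early-start peak: d1:17  d2:17  d3:12  d4:12  d5:0  d6:0  d7:0  d8:0 ⇒ 17.
Leveled (Activity 1@1, Activity 2@1, Activity 3@3, Activity 4@5): d1:8  d2:8  d3:8  d4:8  d5:9  d6:9  d7:4  d8:4 ⇒ 9.
Reduction 17 − 9 = 8.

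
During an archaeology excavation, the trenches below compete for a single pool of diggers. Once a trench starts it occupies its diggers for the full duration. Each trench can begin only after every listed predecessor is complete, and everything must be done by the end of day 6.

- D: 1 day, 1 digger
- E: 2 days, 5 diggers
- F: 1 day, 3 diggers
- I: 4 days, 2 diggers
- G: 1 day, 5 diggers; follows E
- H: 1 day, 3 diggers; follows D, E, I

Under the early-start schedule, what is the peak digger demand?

Early-start schedule: D@1, E@1, F@1, I@1, G@3, H@5.
Load per day: day 1: 11, day 2: 7, day 3: 7, day 4: 2, day 5: 3, day 6: 0.
Peak is 11.

11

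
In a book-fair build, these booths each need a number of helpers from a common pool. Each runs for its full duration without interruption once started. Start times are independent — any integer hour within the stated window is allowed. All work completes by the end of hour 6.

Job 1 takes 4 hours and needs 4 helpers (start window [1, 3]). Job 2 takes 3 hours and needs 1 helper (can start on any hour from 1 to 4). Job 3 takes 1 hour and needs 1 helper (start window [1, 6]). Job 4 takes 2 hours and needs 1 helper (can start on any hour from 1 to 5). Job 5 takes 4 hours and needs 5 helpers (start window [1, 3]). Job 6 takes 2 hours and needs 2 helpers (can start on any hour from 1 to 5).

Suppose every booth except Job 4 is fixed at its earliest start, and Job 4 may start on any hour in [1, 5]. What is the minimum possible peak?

Job 4@1: h1:14  h2:13  h3:10  h4:9  h5:0  h6:0 → peak 14
Job 4@2: h1:13  h2:13  h3:11  h4:9  h5:0  h6:0 → peak 13
Job 4@3: h1:13  h2:12  h3:11  h4:10  h5:0  h6:0 → peak 13
Job 4@4: h1:13  h2:12  h3:10  h4:10  h5:1  h6:0 → peak 13
Job 4@5: h1:13  h2:12  h3:10  h4:9  h5:1  h6:1 → peak 13
Best is Job 4@2, peak 13.

13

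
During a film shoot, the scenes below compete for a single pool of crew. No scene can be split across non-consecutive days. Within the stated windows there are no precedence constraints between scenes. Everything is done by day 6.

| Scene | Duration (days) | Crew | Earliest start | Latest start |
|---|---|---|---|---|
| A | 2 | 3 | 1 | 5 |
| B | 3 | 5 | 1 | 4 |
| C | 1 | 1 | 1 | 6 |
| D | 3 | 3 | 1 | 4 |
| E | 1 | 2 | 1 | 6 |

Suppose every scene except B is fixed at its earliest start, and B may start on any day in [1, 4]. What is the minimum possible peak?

9

B@1: d1:14  d2:11  d3:8  d4:0  d5:0  d6:0 → peak 14
B@2: d1:9  d2:11  d3:8  d4:5  d5:0  d6:0 → peak 11
B@3: d1:9  d2:6  d3:8  d4:5  d5:5  d6:0 → peak 9
B@4: d1:9  d2:6  d3:3  d4:5  d5:5  d6:5 → peak 9
Best is B@3, peak 9.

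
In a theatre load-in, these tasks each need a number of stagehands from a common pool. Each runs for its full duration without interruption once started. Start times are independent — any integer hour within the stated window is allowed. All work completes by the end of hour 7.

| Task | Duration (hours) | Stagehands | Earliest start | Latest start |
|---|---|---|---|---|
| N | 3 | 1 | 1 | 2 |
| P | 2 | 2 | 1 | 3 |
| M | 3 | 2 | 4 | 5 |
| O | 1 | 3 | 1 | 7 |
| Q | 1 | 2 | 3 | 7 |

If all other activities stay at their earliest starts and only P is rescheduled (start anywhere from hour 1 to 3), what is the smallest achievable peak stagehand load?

P@1: h1:6  h2:3  h3:3  h4:2  h5:2  h6:2  h7:0 → peak 6
P@2: h1:4  h2:3  h3:5  h4:2  h5:2  h6:2  h7:0 → peak 5
P@3: h1:4  h2:1  h3:5  h4:4  h5:2  h6:2  h7:0 → peak 5
Best is P@2, peak 5.

5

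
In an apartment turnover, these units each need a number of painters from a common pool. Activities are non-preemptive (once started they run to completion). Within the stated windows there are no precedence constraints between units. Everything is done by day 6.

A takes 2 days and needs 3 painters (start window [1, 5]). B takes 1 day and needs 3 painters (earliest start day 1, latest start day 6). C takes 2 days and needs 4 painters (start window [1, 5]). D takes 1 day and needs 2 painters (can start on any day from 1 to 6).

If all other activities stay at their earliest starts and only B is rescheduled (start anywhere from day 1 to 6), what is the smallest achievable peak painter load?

9

B@1: d1:12  d2:7  d3:0  d4:0  d5:0  d6:0 → peak 12
B@2: d1:9  d2:10  d3:0  d4:0  d5:0  d6:0 → peak 10
B@3: d1:9  d2:7  d3:3  d4:0  d5:0  d6:0 → peak 9
B@4: d1:9  d2:7  d3:0  d4:3  d5:0  d6:0 → peak 9
B@5: d1:9  d2:7  d3:0  d4:0  d5:3  d6:0 → peak 9
B@6: d1:9  d2:7  d3:0  d4:0  d5:0  d6:3 → peak 9
Best is B@3, peak 9.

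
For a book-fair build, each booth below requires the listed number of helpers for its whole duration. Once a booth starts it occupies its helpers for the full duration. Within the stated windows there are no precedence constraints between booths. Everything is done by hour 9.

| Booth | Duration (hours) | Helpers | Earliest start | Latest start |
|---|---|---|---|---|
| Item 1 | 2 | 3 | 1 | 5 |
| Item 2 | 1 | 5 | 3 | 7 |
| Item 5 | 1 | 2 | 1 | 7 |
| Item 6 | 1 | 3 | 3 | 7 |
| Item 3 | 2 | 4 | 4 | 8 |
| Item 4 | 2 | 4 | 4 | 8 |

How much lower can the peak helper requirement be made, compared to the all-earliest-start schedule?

Early-start peak: h1:5  h2:3  h3:8  h4:8  h5:8  h6:0  h7:0  h8:0  h9:0 ⇒ 8.
Leveled (Item 1@1, Item 2@3, Item 5@1, Item 6@4, Item 3@5, Item 4@7): h1:5  h2:3  h3:5  h4:3  h5:4  h6:4  h7:4  h8:4  h9:0 ⇒ 5.
Reduction 8 − 5 = 3.

3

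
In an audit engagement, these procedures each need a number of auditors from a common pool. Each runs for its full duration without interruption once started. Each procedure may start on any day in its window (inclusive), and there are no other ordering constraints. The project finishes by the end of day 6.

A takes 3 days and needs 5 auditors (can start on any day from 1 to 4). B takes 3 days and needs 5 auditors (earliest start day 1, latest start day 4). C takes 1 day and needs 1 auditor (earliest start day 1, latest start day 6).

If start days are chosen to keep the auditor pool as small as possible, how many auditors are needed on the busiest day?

6

Early-start (A@1, B@1, C@1) gives peak 11: d1:11  d2:10  d3:10  d4:0  d5:0  d6:0.
Shift B→4.
Schedule A@1, B@4, C@1: d1:6  d2:5  d3:5  d4:5  d5:5  d6:5 — peak 6.
Total auditor-days = 31 over 6 days ⇒ peak ≥ ⌈31/6⌉ = 6, so 6 is optimal.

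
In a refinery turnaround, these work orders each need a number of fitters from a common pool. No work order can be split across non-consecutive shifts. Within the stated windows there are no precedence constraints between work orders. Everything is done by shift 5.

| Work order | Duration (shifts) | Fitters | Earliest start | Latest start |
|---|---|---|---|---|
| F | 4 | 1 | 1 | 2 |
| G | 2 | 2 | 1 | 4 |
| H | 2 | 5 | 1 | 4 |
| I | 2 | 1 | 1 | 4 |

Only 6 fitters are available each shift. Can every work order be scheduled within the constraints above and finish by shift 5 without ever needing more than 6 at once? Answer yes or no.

yes

Schedule F@1, G@1, H@3, I@1: s1:4  s2:4  s3:6  s4:6  s5:0 — peak 6 ≤ 6.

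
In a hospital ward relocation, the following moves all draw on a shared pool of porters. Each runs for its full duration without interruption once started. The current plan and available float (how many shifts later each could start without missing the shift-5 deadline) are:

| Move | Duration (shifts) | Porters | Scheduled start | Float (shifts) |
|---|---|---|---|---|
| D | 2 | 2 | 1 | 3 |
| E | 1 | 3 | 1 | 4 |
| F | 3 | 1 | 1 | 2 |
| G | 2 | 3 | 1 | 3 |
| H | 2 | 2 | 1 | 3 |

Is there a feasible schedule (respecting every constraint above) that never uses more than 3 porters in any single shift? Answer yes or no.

no

Total porter-shifts = 20; over 5 shifts the average is 20/5 > 3, so some shift must exceed 3.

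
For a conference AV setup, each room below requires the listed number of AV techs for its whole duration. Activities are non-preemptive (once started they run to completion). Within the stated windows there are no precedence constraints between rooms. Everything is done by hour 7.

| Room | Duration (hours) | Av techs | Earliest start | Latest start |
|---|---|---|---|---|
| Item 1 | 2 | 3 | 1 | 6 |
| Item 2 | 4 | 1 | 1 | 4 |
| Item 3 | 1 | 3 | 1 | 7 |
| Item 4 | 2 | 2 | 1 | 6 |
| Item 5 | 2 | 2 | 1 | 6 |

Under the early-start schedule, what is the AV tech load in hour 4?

At early start, hour 4 has: Item 2.
Demand: 1 = 1.

1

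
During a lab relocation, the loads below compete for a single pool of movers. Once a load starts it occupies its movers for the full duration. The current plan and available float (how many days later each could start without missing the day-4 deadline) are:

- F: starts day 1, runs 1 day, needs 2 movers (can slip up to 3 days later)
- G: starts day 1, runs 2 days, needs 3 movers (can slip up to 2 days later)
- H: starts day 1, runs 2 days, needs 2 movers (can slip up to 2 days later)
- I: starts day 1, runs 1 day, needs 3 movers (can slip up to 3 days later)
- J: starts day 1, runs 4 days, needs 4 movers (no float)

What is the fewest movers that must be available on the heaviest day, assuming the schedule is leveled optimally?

Early-start (F@1, G@1, H@1, I@1, J@1) gives peak 14: d1:14  d2:9  d3:4  d4:4.
Shift H→2, I→3.
Schedule F@1, G@1, H@2, I@3, J@1: d1:9  d2:9  d3:9  d4:4 — peak 9.

9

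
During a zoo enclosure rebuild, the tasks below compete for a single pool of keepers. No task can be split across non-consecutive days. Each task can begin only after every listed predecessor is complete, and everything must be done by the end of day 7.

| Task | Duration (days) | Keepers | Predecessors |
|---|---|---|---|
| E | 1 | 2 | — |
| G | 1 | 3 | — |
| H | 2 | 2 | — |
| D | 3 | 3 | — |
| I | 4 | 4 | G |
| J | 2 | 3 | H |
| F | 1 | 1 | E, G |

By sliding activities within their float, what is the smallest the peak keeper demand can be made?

7

Early-start (E@1, G@1, H@1, D@1, I@2, J@3, F@2) gives peak 10: d1:10  d2:10  d3:10  d4:7  d5:4  d6:0  d7:0.
Shift D→2, I→3, J→5.
Schedule E@1, G@1, H@1, D@2, I@3, J@5, F@2: d1:7  d2:6  d3:7  d4:7  d5:7  d6:7  d7:0 — peak 7.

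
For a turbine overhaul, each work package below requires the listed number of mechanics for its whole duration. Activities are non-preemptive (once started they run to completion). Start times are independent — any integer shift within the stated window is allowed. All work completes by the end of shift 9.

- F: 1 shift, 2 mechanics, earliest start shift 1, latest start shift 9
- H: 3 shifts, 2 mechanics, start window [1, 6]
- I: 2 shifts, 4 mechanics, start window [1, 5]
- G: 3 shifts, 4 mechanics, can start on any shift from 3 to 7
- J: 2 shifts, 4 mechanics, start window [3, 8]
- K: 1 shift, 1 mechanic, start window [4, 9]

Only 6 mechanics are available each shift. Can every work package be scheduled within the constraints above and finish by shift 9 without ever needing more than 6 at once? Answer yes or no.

yes

Schedule F@1, H@1, I@2, G@4, J@7, K@4: s1:4  s2:6  s3:6  s4:5  s5:4  s6:4  s7:4  s8:4  s9:0 — peak 6 ≤ 6.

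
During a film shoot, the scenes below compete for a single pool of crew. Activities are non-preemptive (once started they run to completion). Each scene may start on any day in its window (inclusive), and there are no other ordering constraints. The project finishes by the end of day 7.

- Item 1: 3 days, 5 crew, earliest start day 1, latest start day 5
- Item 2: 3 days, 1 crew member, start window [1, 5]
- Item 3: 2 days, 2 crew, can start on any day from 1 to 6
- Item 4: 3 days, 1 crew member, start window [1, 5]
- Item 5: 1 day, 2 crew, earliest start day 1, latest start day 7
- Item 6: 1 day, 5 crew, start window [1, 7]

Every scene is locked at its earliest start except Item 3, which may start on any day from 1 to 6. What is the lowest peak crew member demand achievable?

14

Item 3@1: d1:16  d2:9  d3:7  d4:0  d5:0  d6:0  d7:0 → peak 16
Item 3@2: d1:14  d2:9  d3:9  d4:0  d5:0  d6:0  d7:0 → peak 14
Item 3@3: d1:14  d2:7  d3:9  d4:2  d5:0  d6:0  d7:0 → peak 14
Item 3@4: d1:14  d2:7  d3:7  d4:2  d5:2  d6:0  d7:0 → peak 14
Item 3@5: d1:14  d2:7  d3:7  d4:0  d5:2  d6:2  d7:0 → peak 14
Item 3@6: d1:14  d2:7  d3:7  d4:0  d5:0  d6:2  d7:2 → peak 14
Best is Item 3@2, peak 14.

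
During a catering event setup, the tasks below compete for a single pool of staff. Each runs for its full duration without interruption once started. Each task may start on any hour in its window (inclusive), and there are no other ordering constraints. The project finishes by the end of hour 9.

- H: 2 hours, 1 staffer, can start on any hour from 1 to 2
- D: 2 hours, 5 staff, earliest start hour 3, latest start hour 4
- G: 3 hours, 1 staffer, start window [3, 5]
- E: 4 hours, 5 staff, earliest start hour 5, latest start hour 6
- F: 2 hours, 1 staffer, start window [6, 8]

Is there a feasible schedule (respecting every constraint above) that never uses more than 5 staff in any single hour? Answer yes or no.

The minimum achievable peak is 6; 5 < 6, so no feasible schedule stays within the cap.

no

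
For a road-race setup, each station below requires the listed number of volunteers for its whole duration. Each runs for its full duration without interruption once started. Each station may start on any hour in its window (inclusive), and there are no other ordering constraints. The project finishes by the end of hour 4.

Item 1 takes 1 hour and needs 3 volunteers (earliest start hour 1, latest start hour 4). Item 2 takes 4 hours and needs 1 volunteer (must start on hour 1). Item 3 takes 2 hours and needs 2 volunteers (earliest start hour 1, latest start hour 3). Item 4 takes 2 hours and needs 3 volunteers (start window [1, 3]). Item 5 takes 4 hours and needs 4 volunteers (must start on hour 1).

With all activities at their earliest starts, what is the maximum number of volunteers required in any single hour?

Early-start schedule: Item 1@1, Item 2@1, Item 3@1, Item 4@1, Item 5@1.
Load per hour: hour 1: 13, hour 2: 10, hour 3: 5, hour 4: 5.
Peak is 13.

13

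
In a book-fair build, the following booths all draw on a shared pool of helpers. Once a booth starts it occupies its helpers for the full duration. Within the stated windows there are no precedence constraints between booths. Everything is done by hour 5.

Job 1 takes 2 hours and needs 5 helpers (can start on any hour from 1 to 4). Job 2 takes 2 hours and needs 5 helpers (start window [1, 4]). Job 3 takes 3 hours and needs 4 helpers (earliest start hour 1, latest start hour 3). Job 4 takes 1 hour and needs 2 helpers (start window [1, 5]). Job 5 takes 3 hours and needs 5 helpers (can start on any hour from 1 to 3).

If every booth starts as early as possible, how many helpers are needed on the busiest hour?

Early-start schedule: Job 1@1, Job 2@1, Job 3@1, Job 4@1, Job 5@1.
Load per hour: hour 1: 21, hour 2: 19, hour 3: 9, hour 4: 0, hour 5: 0.
Peak is 21.

21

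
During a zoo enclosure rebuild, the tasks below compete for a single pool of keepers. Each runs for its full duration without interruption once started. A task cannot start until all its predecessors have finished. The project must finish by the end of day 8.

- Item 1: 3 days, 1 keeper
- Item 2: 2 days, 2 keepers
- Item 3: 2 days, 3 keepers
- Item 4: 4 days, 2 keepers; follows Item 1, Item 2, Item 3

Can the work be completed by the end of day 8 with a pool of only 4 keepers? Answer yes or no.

yes

Schedule Item 1@1, Item 2@1, Item 3@3, Item 4@5: d1:3  d2:3  d3:4  d4:3  d5:2  d6:2  d7:2  d8:2 — peak 4 ≤ 4.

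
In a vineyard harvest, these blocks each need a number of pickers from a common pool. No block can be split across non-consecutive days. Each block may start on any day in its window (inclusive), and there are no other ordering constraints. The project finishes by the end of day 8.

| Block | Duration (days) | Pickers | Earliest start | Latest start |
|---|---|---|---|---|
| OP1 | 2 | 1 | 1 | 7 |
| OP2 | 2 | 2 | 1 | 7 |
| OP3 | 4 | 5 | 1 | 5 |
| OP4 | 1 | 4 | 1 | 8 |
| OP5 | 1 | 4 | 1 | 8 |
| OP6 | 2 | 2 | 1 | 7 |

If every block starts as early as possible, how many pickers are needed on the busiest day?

Early-start schedule: OP1@1, OP2@1, OP3@1, OP4@1, OP5@1, OP6@1.
Load per day: day 1: 18, day 2: 10, day 3: 5, day 4: 5, day 5: 0, day 6: 0, day 7: 0, day 8: 0.
Peak is 18.

18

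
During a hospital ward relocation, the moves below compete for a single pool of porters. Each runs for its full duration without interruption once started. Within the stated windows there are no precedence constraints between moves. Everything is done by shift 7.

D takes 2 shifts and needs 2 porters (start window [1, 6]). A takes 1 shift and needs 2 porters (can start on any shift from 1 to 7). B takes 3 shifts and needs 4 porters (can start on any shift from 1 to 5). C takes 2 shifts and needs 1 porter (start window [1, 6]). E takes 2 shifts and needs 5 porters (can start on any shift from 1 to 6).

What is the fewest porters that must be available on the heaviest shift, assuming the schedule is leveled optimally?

Early-start (D@1, A@1, B@1, C@1, E@1) gives peak 14: s1:14  s2:12  s3:4  s4:0  s5:0  s6:0  s7:0.
Shift B→3, E→6.
Schedule D@1, A@1, B@3, C@1, E@6: s1:5  s2:3  s3:4  s4:4  s5:4  s6:5  s7:5 — peak 5.
Total porter-shifts = 30 over 7 shifts ⇒ peak ≥ ⌈30/7⌉ = 5, so 5 is optimal.

5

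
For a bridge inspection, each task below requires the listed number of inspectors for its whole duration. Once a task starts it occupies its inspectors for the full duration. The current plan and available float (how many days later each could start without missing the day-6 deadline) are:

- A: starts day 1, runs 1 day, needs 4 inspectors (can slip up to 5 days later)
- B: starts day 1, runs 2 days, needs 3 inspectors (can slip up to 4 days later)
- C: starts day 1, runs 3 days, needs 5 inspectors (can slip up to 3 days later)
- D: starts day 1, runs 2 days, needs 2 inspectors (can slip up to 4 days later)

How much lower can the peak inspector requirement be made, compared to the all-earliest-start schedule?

Early-start peak: d1:14  d2:10  d3:5  d4:0  d5:0  d6:0 ⇒ 14.
Leveled (A@1, B@2, C@4, D@2): d1:4  d2:5  d3:5  d4:5  d5:5  d6:5 ⇒ 5.
Reduction 14 − 5 = 9.

9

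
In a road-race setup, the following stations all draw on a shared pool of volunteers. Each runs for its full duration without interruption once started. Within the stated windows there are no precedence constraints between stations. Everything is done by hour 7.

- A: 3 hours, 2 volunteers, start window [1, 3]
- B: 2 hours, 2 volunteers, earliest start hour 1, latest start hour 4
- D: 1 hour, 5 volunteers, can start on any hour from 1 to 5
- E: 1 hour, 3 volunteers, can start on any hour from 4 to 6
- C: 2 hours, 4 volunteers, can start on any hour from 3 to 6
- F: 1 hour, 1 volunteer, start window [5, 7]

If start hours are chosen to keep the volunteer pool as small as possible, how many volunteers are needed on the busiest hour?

5

Early-start (A@1, B@1, D@1, E@4, C@3, F@5) gives peak 9: h1:9  h2:4  h3:6  h4:7  h5:1  h6:0  h7:0.
Shift D→4, E→5, C→6.
Schedule A@1, B@1, D@4, E@5, C@6, F@5: h1:4  h2:4  h3:2  h4:5  h5:4  h6:4  h7:4 — peak 5.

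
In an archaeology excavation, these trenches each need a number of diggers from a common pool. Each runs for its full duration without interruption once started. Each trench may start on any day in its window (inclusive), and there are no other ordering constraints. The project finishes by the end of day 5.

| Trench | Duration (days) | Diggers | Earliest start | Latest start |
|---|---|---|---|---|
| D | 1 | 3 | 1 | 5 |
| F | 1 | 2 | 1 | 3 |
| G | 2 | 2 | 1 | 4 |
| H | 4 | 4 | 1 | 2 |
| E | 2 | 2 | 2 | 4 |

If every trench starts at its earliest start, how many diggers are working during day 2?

At early start, day 2 has: G, H, E.
Demand: 2 + 4 + 2 = 8.

8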